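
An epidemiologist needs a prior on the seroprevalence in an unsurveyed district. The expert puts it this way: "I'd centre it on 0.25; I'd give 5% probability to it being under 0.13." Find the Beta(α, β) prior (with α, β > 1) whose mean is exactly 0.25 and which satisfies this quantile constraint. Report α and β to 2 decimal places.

α ≈ 7.20, β ≈ 21.60

With mean 0.25 fixed, write α = 0.25s, β = 0.75s where s = α+β.
Need P(θ < 0.13) = 0.05 under Beta(0.25s, 0.75s). Normal approximation: (q−m)/√(m(1−m)/s) ≈ z_{0.05} = -1.64, so s ≈ 0.25·0.75·(-1.64)²/(0.13−0.25)² = 35.2.
At s = 35.2: P(θ<0.13) ≈ 0.033. Adjusting to match 0.05 gives s ≈ 28.80.
So α = 0.25·28.80 ≈ 7.20, β = 0.75·28.80 ≈ 21.60.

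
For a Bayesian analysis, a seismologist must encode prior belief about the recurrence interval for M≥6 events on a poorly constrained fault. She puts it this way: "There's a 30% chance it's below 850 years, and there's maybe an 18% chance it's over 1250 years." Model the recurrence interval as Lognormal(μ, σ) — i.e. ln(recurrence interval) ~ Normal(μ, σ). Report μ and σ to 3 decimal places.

μ ≈ 6.886, σ ≈ 0.268

If T ~ Lognormal(μ,σ) then ln T ~ Normal(μ,σ), so the p-quantile of ln T is μ + z_p·σ.
ln(850) = 6.745 and ln(1250) = 7.131; z_{0.3} = -0.5244, z_{0.82} = 0.9154.
σ = (7.131 − 6.745)/(0.9154 − (-0.5244)) = 0.268.
μ = 6.745 − (-0.5244)·0.268 = 6.886.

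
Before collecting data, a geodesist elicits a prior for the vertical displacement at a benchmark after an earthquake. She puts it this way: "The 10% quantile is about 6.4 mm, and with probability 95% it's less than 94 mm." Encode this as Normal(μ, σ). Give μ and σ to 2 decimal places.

μ = 44.76, σ = 29.93

The p-quantile of Normal(μ,σ) is μ + z_p·σ, with z_{0.1} = -1.282 and z_{0.95} = 1.645.
Eliminate σ: μ = (z₂·x₁ − z₁·x₂)/(z₂ − z₁) = (1.645·6.4 − (-1.282)·94)/2.926 = 44.76.
Then σ = (x₂ − x₁)/(z₂ − z₁) = (94 − 6.4)/2.926 = 29.93.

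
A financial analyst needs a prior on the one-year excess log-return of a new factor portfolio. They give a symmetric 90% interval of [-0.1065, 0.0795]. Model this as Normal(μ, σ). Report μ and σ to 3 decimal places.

A symmetric 90% interval runs μ ± z·σ with z = 1.645.
Half-width = 0.093, so σ = 0.093/1.645 = 0.057.
μ is the interval midpoint, -0.013.

μ = -0.013, σ = 0.057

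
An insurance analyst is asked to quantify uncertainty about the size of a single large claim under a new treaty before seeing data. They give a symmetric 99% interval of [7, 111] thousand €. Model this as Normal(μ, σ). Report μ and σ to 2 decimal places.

A symmetric 99% interval runs μ ± z·σ with z = 2.576.
Half-width = 52, so σ = 52/2.576 = 20.19.
μ is the interval midpoint, 59.00.

μ = 59.00, σ = 20.19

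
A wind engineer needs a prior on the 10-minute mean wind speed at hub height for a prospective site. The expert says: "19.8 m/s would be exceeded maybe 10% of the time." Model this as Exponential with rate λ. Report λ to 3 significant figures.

λ ≈ 0.116

P(T > 19.8) = e^(−λ·19.8) = 0.1, so λ = −ln(0.1)/19.8 = 0.116.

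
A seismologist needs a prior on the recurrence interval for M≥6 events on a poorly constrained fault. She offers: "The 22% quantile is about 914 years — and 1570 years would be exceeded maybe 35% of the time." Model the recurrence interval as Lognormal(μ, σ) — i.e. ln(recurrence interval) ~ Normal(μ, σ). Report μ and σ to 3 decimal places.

If T ~ Lognormal(μ,σ) then ln T ~ Normal(μ,σ), so the p-quantile of ln T is μ + z_p·σ.
ln(914) = 6.818 and ln(1570) = 7.359; z_{0.22} = -0.7722, z_{0.65} = 0.3853.
σ = (7.359 − 6.818)/(0.3853 − (-0.7722)) = 0.467.
μ = 6.818 − (-0.7722)·0.467 = 7.179.

μ ≈ 7.179, σ ≈ 0.467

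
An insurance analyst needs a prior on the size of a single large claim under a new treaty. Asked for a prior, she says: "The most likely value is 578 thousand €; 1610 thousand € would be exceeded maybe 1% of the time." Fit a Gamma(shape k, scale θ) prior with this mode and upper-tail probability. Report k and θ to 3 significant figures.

k ≈ 5.37, θ ≈ 132

Gamma(k,θ) with k>1 has mode (k−1)θ, so θ = 578/(k−1).
Need P(X < 1610) = 0.99 with θ tied to k this way. Start at k = 2, θ = 578: P(X<1610) ≈ 0.766.
Too low — raise k to concentrate. Iterating converges to k ≈ 5.37.
Then θ = 578/(5.37−1) ≈ 132.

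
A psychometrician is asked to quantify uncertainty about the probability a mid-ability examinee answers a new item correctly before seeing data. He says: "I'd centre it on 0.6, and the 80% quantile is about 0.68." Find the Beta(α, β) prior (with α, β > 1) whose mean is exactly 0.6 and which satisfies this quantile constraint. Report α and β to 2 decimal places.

α ≈ 16.26, β ≈ 10.84

With mean 0.6 fixed, write α = 0.6s, β = 0.4s where s = α+β.
Need P(θ < 0.68) = 0.8 under Beta(0.6s, 0.4s). Normal approximation: (q−m)/√(m(1−m)/s) ≈ z_{0.8} = 0.842, so s ≈ 0.6·0.4·(0.842)²/(0.68−0.6)² = 26.6.
At s = 26.6: P(θ<0.68) ≈ 0.797. Adjusting to match 0.8 gives s ≈ 27.10.
So α = 0.6·27.10 ≈ 16.26, β = 0.4·27.10 ≈ 10.84.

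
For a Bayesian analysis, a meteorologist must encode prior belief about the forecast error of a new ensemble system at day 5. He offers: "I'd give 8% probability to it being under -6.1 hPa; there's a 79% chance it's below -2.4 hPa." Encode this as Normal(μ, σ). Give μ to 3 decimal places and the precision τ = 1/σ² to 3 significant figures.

μ = -3.749, τ = 0.357

The p-quantile of Normal(μ,σ) is μ + z_p·σ, with z_{0.08} = -1.405 and z_{0.79} = 0.8064.
Eliminate σ: μ = (z₂·x₁ − z₁·x₂)/(z₂ − z₁) = (0.8064·-6.1 − (-1.405)·-2.4)/2.211 = -3.749.
Then σ = (x₂ − x₁)/(z₂ − z₁) = (-2.4 − -6.1)/2.211 = 1.673.
Precision τ = 1/σ² = 1/1.673² = 0.357.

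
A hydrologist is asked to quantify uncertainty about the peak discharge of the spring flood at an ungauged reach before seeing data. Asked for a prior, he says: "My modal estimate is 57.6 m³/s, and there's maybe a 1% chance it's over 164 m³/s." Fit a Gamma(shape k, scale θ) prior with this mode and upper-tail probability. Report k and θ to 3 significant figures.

Gamma(k,θ) with k>1 has mode (k−1)θ, so θ = 57.6/(k−1).
Need P(X < 164) = 0.99 with θ tied to k this way. Start at k = 2, θ = 57.6: P(X<164) ≈ 0.777.
Too low — raise k to concentrate. Iterating converges to k ≈ 5.16.
Then θ = 57.6/(5.16−1) ≈ 13.8.

k ≈ 5.16, θ ≈ 13.8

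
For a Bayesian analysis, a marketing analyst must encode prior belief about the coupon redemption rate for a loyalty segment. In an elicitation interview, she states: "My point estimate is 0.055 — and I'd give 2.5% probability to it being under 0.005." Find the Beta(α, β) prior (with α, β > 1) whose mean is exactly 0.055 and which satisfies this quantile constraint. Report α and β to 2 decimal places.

With mean 0.055 fixed, write α = 0.055s, β = 0.945s where s = α+β.
Need P(θ < 0.005) = 0.025 under Beta(0.055s, 0.945s). Normal approximation: (q−m)/√(m(1−m)/s) ≈ z_{0.025} = -1.96, so s ≈ 0.055·0.945·(-1.96)²/(0.005−0.055)² = 79.9.
At s = 79.9: P(θ<0.005) ≈ 0.000. Adjusting to match 0.025 gives s ≈ 30.04.
So α = 0.055·30.04 ≈ 1.65, β = 0.945·30.04 ≈ 28.39.

α ≈ 1.65, β ≈ 28.39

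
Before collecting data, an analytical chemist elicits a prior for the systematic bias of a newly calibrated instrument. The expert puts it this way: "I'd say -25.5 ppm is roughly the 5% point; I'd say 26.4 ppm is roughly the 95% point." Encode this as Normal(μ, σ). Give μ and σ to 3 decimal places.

μ = 0.450, σ = 15.776

For Normal(μ,σ), the p-quantile is μ + z_p·σ. Here z_{0.05} = -1.645, z_{0.95} = 1.645.
So -25.5 = μ − 1.645σ and 26.4 = μ + 1.645σ.
Subtracting: σ = (26.4 − -25.5)/(1.645 − (-1.645)) = 15.776.
Then μ = -25.5 − (-1.645)·15.776 = 0.450.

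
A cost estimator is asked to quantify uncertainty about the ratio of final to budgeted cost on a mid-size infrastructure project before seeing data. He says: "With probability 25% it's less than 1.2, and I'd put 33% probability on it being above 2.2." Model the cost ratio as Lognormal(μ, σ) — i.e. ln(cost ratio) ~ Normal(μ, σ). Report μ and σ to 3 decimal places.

If T ~ Lognormal(μ,σ) then ln T ~ Normal(μ,σ), so the p-quantile of ln T is μ + z_p·σ.
ln(1.2) = 0.1823 and ln(2.2) = 0.7885; z_{0.25} = -0.6745, z_{0.67} = 0.4399.
σ = (0.7885 − 0.1823)/(0.4399 − (-0.6745)) = 0.544.
μ = 0.1823 − (-0.6745)·0.544 = 0.549.

μ ≈ 0.549, σ ≈ 0.544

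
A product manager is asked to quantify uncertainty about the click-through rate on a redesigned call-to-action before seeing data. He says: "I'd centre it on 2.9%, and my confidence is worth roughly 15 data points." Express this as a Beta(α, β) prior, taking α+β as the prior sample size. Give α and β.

Under the effective-sample-size interpretation, Beta(α, β) has prior mean α/(α+β) and prior sample size α+β.
So α+β = 15 and α/(α+β) = 0.029, giving α = 0.029·15 = 0.435 and β = 15 − 0.435 = 14.565.

α = 0.435, β = 14.565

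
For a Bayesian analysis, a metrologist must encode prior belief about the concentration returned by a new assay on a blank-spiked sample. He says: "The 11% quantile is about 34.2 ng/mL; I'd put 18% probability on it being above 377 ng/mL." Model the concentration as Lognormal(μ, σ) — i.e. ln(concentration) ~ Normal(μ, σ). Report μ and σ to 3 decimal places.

If T ~ Lognormal(μ,σ) then ln T ~ Normal(μ,σ), so the p-quantile of ln T is μ + z_p·σ.
ln(34.2) = 3.532 and ln(377) = 5.932; z_{0.11} = -1.227, z_{0.82} = 0.9154.
σ = (5.932 − 3.532)/(0.9154 − (-1.227)) = 1.121.
μ = 3.532 − (-1.227)·1.121 = 4.907.

μ ≈ 4.907, σ ≈ 1.121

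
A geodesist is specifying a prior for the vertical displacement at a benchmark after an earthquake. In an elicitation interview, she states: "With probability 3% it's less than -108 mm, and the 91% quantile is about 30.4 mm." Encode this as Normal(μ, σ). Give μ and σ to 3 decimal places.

μ = -27.200, σ = 42.961

For Normal(μ,σ), the p-quantile is μ + z_p·σ. Here z_{0.03} = -1.881, z_{0.91} = 1.341.
So -108 = μ − 1.881σ and 30.4 = μ + 1.341σ.
Subtracting: σ = (30.4 − -108)/(1.341 − (-1.881)) = 42.961.
Then μ = -108 − (-1.881)·42.961 = -27.200.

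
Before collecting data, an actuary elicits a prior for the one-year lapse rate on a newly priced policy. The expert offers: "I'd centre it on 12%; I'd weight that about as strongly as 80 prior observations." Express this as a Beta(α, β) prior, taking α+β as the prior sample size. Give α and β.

α = 9.6, β = 70.4

Under the effective-sample-size interpretation, Beta(α, β) has prior mean α/(α+β) and prior sample size α+β.
So α+β = 80 and α/(α+β) = 0.12, giving α = 0.12·80 = 9.6 and β = 80 − 9.6 = 70.4.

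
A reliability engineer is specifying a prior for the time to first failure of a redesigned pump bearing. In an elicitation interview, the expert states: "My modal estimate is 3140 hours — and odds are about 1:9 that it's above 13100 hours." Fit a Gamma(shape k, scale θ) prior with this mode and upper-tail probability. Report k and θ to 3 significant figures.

k ≈ 1.89, θ ≈ 3510

Gamma(k,θ) with k>1 has mode (k−1)θ, so θ = 3140/(k−1).
Need P(X < 13100) = 0.9 with θ tied to k this way. Start at k = 2, θ = 3140: P(X<13100) ≈ 0.920.
Too high — lower k to spread out. Iterating converges to k ≈ 1.89.
Then θ = 3140/(1.89−1) ≈ 3510.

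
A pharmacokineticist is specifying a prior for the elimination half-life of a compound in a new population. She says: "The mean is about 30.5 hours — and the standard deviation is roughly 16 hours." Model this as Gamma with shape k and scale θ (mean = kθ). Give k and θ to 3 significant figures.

k ≈ 3.63, θ ≈ 8.39

For Gamma(k, scale θ): mean = kθ, variance = kθ², so CV = 1/√k.
CV = SD/mean = 16/30.5 = 0.5246, hence k = 1/CV² = 3.63.
Then θ = mean/k = 30.5/3.63 = 8.39.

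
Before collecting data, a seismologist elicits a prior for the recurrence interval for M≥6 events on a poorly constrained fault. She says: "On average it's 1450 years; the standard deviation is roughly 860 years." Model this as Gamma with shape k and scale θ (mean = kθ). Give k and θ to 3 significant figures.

For Gamma(k, scale θ): mean = kθ, variance = kθ², so CV = 1/√k.
CV = SD/mean = 860/1450 = 0.5931, hence k = 1/CV² = 2.84.
Then θ = mean/k = 1450/2.84 = 510.

k ≈ 2.84, θ ≈ 510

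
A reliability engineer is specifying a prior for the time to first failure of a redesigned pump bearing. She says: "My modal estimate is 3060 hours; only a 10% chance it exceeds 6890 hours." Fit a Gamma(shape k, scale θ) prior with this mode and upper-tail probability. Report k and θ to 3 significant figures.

k ≈ 3.92, θ ≈ 1050

Gamma(k,θ) with k>1 has mode (k−1)θ, so θ = 3060/(k−1).
Need P(X < 6890) = 0.9 with θ tied to k this way. Start at k = 2, θ = 3060: P(X<6890) ≈ 0.658.
Too low — raise k to concentrate. Iterating converges to k ≈ 3.92.
Then θ = 3060/(3.92−1) ≈ 1050.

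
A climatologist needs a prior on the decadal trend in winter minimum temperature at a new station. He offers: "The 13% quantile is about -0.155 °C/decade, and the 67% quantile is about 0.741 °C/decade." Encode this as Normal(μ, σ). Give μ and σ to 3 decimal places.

For Normal(μ,σ), the p-quantile is μ + z_p·σ. Here z_{0.13} = -1.126, z_{0.67} = 0.4399.
So -0.155 = μ − 1.126σ and 0.741 = μ + 0.4399σ.
Subtracting: σ = (0.741 − -0.155)/(0.4399 − (-1.126)) = 0.572.
Then μ = -0.155 − (-1.126)·0.572 = 0.489.

μ = 0.489, σ = 0.572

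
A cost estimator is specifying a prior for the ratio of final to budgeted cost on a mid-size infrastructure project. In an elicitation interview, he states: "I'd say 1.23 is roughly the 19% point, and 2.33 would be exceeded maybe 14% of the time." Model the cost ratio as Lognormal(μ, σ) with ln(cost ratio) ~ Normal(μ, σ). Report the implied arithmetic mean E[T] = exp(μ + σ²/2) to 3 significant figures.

E[T] ≈ 1.73

If T ~ Lognormal(μ,σ) then ln T ~ Normal(μ,σ), so the p-quantile of ln T is μ + z_p·σ.
ln(1.23) = 0.207 and ln(2.33) = 0.8459; z_{0.19} = -0.8779, z_{0.86} = 1.08.
σ = (0.8459 − 0.207)/(1.08 − (-0.8779)) = 0.326.
μ = 0.207 − (-0.8779)·0.326 = 0.493.
E[T] = exp(μ + σ²/2) = exp(0.493 + 0.0532) = 1.73.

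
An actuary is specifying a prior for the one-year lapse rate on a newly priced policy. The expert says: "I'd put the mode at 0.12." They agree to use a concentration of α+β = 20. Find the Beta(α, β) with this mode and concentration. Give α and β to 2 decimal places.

α = 3.16, β = 16.84

For α,β > 1 the Beta mode is (α−1)/(α+β−2). With α+β = 20, the mode is (α−1)/18.
Set (α−1)/18 = 0.12 → α = 1 + 0.12·18 = 3.16.
β = 20 − α = 16.84.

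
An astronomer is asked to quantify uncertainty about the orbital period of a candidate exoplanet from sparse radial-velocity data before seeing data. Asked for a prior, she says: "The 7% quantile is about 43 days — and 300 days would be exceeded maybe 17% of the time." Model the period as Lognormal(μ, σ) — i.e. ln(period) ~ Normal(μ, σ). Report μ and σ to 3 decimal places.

μ ≈ 4.941, σ ≈ 0.799

If T ~ Lognormal(μ,σ) then ln T ~ Normal(μ,σ), so the p-quantile of ln T is μ + z_p·σ.
ln(43) = 3.761 and ln(300) = 5.704; z_{0.07} = -1.476, z_{0.83} = 0.9542.
σ = (5.704 − 3.761)/(0.9542 − (-1.476)) = 0.799.
μ = 3.761 − (-1.476)·0.799 = 4.941.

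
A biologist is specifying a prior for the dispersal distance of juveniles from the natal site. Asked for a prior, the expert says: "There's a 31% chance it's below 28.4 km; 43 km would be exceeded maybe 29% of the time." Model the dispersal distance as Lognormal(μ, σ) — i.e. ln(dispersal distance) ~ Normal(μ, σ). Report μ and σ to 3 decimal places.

μ ≈ 3.542, σ ≈ 0.395

If T ~ Lognormal(μ,σ) then ln T ~ Normal(μ,σ), so the p-quantile of ln T is μ + z_p·σ.
ln(28.4) = 3.346 and ln(43) = 3.761; z_{0.31} = -0.4959, z_{0.71} = 0.5534.
σ = (3.761 − 3.346)/(0.5534 − (-0.4959)) = 0.395.
μ = 3.346 − (-0.4959)·0.395 = 3.542.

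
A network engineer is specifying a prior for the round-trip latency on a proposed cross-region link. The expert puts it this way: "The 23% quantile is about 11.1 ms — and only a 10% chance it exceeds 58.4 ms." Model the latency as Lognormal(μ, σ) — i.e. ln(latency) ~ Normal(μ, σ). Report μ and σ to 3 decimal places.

If T ~ Lognormal(μ,σ) then ln T ~ Normal(μ,σ), so the p-quantile of ln T is μ + z_p·σ.
ln(11.1) = 2.407 and ln(58.4) = 4.067; z_{0.23} = -0.7388, z_{0.9} = 1.282.
σ = (4.067 − 2.407)/(1.282 − (-0.7388)) = 0.822.
μ = 2.407 − (-0.7388)·0.822 = 3.014.

μ ≈ 3.014, σ ≈ 0.822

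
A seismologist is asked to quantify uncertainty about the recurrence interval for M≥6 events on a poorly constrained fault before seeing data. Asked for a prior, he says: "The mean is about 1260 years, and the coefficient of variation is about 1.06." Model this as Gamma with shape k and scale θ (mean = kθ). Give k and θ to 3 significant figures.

For Gamma(k, scale θ): mean = kθ, variance = kθ², so CV = 1/√k.
CV = 1.06, hence k = 1/CV² = 0.89.
Then θ = mean/k = 1260/0.89 = 1420.

k ≈ 0.89, θ ≈ 1420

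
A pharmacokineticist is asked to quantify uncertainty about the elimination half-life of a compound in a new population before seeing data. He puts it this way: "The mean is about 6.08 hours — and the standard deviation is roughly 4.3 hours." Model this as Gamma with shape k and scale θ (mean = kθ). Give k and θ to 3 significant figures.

k ≈ 2, θ ≈ 3.04

For Gamma(k, scale θ): mean = kθ, variance = kθ², so CV = 1/√k.
CV = SD/mean = 4.3/6.08 = 0.7072, hence k = 1/CV² = 2.
Then θ = mean/k = 6.08/2 = 3.04.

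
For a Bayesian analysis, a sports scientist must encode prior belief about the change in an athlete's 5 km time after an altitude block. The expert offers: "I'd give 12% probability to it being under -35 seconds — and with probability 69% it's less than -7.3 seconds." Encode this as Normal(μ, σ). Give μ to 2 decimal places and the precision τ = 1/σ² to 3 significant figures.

μ = -15.52, τ = 0.00364

For Normal(μ,σ), the p-quantile is μ + z_p·σ. Here z_{0.12} = -1.175, z_{0.69} = 0.4959.
So -35 = μ − 1.175σ and -7.3 = μ + 0.4959σ.
Subtracting: σ = (-7.3 − -35)/(0.4959 − (-1.175)) = 16.58.
Then μ = -35 − (-1.175)·16.58 = -15.52.
Precision τ = 1/σ² = 1/16.58² = 0.00364.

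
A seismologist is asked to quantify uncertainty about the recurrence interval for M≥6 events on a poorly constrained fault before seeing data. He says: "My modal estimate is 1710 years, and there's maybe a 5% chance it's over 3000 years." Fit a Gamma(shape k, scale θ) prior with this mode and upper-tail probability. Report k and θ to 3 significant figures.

k ≈ 9.83, θ ≈ 194

Gamma(k,θ) with k>1 has mode (k−1)θ, so θ = 1710/(k−1).
Need P(X < 3000) = 0.95 with θ tied to k this way. Start at k = 2, θ = 1710: P(X<3000) ≈ 0.523.
Too low — raise k to concentrate. Iterating converges to k ≈ 9.83.
Then θ = 1710/(9.83−1) ≈ 194.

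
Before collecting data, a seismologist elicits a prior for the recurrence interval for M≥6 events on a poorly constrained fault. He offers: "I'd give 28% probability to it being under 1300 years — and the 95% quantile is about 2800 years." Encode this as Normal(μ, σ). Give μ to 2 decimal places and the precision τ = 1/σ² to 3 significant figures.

The p-quantile of Normal(μ,σ) is μ + z_p·σ, with z_{0.28} = -0.5828 and z_{0.95} = 1.645.
Eliminate σ: μ = (z₂·x₁ − z₁·x₂)/(z₂ − z₁) = (1.645·1300 − (-0.5828)·2800)/2.228 = 1692.45.
Then σ = (x₂ − x₁)/(z₂ − z₁) = (2800 − 1300)/2.228 = 673.34.
Precision τ = 1/σ² = 1/673.3² = 2.21e-06.

μ = 1692.45, τ = 2.21e-06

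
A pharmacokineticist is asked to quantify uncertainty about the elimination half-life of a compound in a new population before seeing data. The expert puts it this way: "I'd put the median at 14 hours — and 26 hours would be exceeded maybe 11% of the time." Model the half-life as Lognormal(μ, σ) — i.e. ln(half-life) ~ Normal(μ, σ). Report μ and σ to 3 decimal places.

If T ~ Lognormal(μ,σ) then ln T ~ Normal(μ,σ), so the p-quantile of ln T is μ + z_p·σ.
ln(14) = 2.639 and ln(26) = 3.258; z_{0.5} = 0, z_{0.89} = 1.227.
σ = (3.258 − 2.639)/(1.227 − (0)) = 0.505.
μ = 2.639 − (0)·0.505 = 2.639.

μ ≈ 2.639, σ ≈ 0.505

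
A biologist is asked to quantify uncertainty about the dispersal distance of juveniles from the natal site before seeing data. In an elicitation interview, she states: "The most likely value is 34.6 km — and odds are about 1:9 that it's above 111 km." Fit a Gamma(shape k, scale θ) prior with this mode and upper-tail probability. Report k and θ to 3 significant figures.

k ≈ 2.39, θ ≈ 24.9

Gamma(k,θ) with k>1 has mode (k−1)θ, so θ = 34.6/(k−1).
Need P(X < 111) = 0.9 with θ tied to k this way. Start at k = 2, θ = 34.6: P(X<111) ≈ 0.830.
Too low — raise k to concentrate. Iterating converges to k ≈ 2.39.
Then θ = 34.6/(2.39−1) ≈ 24.9.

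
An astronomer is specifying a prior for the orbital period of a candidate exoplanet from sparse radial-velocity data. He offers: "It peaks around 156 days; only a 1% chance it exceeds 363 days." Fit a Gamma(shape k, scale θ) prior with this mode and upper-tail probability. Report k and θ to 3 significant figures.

Gamma(k,θ) with k>1 has mode (k−1)θ, so θ = 156/(k−1).
Need P(X < 363) = 0.99 with θ tied to k this way. Start at k = 2, θ = 156: P(X<363) ≈ 0.675.
Too low — raise k to concentrate. Iterating converges to k ≈ 7.68.
Then θ = 156/(7.68−1) ≈ 23.3.

k ≈ 7.68, θ ≈ 23.3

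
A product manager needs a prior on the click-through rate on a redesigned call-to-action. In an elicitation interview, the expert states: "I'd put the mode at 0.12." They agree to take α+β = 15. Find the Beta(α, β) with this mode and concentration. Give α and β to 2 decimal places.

α = 2.56, β = 12.44

For α,β > 1 the Beta mode is (α−1)/(α+β−2). With α+β = 15, the mode is (α−1)/13.
Set (α−1)/13 = 0.12 → α = 1 + 0.12·13 = 2.56.
β = 15 − α = 12.44.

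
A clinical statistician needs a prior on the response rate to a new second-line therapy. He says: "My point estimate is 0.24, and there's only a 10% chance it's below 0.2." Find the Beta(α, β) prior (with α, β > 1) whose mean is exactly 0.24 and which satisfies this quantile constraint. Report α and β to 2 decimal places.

With mean 0.24 fixed, write α = 0.24s, β = 0.76s where s = α+β.
Need P(θ < 0.2) = 0.1 under Beta(0.24s, 0.76s). Normal approximation: (q−m)/√(m(1−m)/s) ≈ z_{0.1} = -1.28, so s ≈ 0.24·0.76·(-1.28)²/(0.2−0.24)² = 187.2.
At s = 187.2: P(θ<0.2) ≈ 0.096. Adjusting to match 0.1 gives s ≈ 180.79.
So α = 0.24·180.79 ≈ 43.39, β = 0.76·180.79 ≈ 137.40.

α ≈ 43.39, β ≈ 137.40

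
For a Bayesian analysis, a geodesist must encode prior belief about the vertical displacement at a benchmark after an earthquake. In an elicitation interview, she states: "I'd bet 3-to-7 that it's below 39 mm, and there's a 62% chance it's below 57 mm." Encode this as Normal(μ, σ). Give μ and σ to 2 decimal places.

For Normal(μ,σ), the p-quantile is μ + z_p·σ. Here z_{0.3} = -0.5244, z_{0.62} = 0.3055.
So 39 = μ − 0.5244σ and 57 = μ + 0.3055σ.
Subtracting: σ = (57 − 39)/(0.3055 − (-0.5244)) = 21.69.
Then μ = 39 − (-0.5244)·21.69 = 50.37.

μ = 50.37, σ = 21.69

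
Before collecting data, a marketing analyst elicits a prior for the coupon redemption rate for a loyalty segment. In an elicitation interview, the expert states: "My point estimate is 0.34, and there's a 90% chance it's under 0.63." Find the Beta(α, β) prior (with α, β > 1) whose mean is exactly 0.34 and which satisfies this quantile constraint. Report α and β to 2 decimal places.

α ≈ 1.52, β ≈ 2.96

With mean 0.34 fixed, write α = 0.34s, β = 0.66s where s = α+β.
Need P(θ < 0.63) = 0.9 under Beta(0.34s, 0.66s). Normal approximation: (q−m)/√(m(1−m)/s) ≈ z_{0.9} = 1.28, so s ≈ 0.34·0.66·(1.28)²/(0.63−0.34)² = 4.4.
At s = 4.4: P(θ<0.63) ≈ 0.898. Adjusting to match 0.9 gives s ≈ 4.48.
So α = 0.34·4.48 ≈ 1.52, β = 0.66·4.48 ≈ 2.96.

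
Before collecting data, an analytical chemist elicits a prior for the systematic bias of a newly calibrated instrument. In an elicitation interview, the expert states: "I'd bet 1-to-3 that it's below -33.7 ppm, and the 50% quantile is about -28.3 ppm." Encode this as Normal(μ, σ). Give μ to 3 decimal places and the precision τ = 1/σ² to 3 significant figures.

μ = -28.300, τ = 0.0156

The p-quantile of Normal(μ,σ) is μ + z_p·σ, with z_{0.25} = -0.6745 and z_{0.5} = 0.
Eliminate σ: μ = (z₂·x₁ − z₁·x₂)/(z₂ − z₁) = (0·-33.7 − (-0.6745)·-28.3)/0.6745 = -28.300.
Then σ = (x₂ − x₁)/(z₂ − z₁) = (-28.3 − -33.7)/0.6745 = 8.006.
Precision τ = 1/σ² = 1/8.006² = 0.0156.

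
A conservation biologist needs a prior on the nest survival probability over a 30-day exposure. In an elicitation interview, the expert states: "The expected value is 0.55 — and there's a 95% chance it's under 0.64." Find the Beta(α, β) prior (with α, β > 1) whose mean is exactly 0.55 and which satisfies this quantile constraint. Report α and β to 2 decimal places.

α ≈ 44.28, β ≈ 36.23

With mean 0.55 fixed, write α = 0.55s, β = 0.45s where s = α+β.
Need P(θ < 0.64) = 0.95 under Beta(0.55s, 0.45s). Normal approximation: (q−m)/√(m(1−m)/s) ≈ z_{0.95} = 1.64, so s ≈ 0.55·0.45·(1.64)²/(0.64−0.55)² = 82.7.
At s = 82.7: P(θ<0.64) ≈ 0.952. Adjusting to match 0.95 gives s ≈ 80.51.
So α = 0.55·80.51 ≈ 44.28, β = 0.45·80.51 ≈ 36.23.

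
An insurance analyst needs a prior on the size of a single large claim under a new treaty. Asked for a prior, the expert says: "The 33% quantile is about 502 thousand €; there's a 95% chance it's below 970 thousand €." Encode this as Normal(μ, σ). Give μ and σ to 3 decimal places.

The p-quantile of Normal(μ,σ) is μ + z_p·σ, with z_{0.33} = -0.4399 and z_{0.95} = 1.645.
Eliminate σ: μ = (z₂·x₁ − z₁·x₂)/(z₂ − z₁) = (1.645·502 − (-0.4399)·970)/2.085 = 600.754.
Then σ = (x₂ − x₁)/(z₂ − z₁) = (970 − 502)/2.085 = 224.486.

μ = 600.754, σ = 224.486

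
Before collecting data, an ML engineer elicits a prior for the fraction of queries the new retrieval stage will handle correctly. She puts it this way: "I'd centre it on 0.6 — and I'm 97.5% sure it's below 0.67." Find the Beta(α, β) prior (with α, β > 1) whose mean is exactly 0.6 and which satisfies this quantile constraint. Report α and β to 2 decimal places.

α ≈ 108.72, β ≈ 72.48

With mean 0.6 fixed, write α = 0.6s, β = 0.4s where s = α+β.
Need P(θ < 0.67) = 0.975 under Beta(0.6s, 0.4s). Normal approximation: (q−m)/√(m(1−m)/s) ≈ z_{0.975} = 1.96, so s ≈ 0.6·0.4·(1.96)²/(0.67−0.6)² = 188.2.
At s = 188.2: P(θ<0.67) ≈ 0.977. Adjusting to match 0.975 gives s ≈ 181.20.
So α = 0.6·181.20 ≈ 108.72, β = 0.4·181.20 ≈ 72.48.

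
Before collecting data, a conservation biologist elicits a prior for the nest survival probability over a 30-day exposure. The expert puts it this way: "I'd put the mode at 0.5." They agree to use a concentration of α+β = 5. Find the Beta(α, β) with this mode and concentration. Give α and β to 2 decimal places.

α = 2.50, β = 2.50

For α,β > 1 the Beta mode is (α−1)/(α+β−2). With α+β = 5, the mode is (α−1)/3.
Set (α−1)/3 = 0.5 → α = 1 + 0.5·3 = 2.50.
β = 5 − α = 2.50.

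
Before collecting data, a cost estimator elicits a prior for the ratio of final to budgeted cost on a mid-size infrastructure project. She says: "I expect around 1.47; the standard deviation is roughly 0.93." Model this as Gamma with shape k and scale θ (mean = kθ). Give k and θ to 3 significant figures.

For Gamma(k, scale θ): mean = kθ, variance = kθ², so CV = 1/√k.
CV = SD/mean = 0.93/1.47 = 0.6327, hence k = 1/CV² = 2.5.
Then θ = mean/k = 1.47/2.5 = 0.588.

k ≈ 2.5, θ ≈ 0.588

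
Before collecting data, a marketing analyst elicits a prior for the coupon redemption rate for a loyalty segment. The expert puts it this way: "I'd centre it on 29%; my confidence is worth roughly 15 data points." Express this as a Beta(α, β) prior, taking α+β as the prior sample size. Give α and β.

Under the effective-sample-size interpretation, Beta(α, β) has prior mean α/(α+β) and prior sample size α+β.
So α+β = 15 and α/(α+β) = 0.29, giving α = 0.29·15 = 4.35 and β = 15 − 4.35 = 10.65.

α = 4.35, β = 10.65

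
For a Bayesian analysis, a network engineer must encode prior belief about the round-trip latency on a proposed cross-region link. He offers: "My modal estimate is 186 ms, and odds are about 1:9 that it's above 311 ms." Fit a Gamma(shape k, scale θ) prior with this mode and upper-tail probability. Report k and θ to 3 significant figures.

Gamma(k,θ) with k>1 has mode (k−1)θ, so θ = 186/(k−1).
Need P(X < 311) = 0.9 with θ tied to k this way. Start at k = 2, θ = 186: P(X<311) ≈ 0.498.
Too low — raise k to concentrate. Iterating converges to k ≈ 8.15.
Then θ = 186/(8.15−1) ≈ 26.

k ≈ 8.15, θ ≈ 26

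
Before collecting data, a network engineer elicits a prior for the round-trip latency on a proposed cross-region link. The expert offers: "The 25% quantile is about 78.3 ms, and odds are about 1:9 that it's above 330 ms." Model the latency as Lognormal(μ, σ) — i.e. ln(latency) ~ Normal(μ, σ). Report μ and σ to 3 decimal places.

If T ~ Lognormal(μ,σ) then ln T ~ Normal(μ,σ), so the p-quantile of ln T is μ + z_p·σ.
ln(78.3) = 4.361 and ln(330) = 5.799; z_{0.25} = -0.6745, z_{0.9} = 1.282.
σ = (5.799 − 4.361)/(1.282 − (-0.6745)) = 0.735.
μ = 4.361 − (-0.6745)·0.735 = 4.857.

μ ≈ 4.857, σ ≈ 0.735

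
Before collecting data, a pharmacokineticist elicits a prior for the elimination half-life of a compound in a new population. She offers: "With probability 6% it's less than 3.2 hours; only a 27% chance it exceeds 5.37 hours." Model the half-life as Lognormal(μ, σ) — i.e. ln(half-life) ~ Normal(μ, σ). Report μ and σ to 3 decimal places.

μ ≈ 1.534, σ ≈ 0.239

If T ~ Lognormal(μ,σ) then ln T ~ Normal(μ,σ), so the p-quantile of ln T is μ + z_p·σ.
ln(3.2) = 1.163 and ln(5.37) = 1.681; z_{0.06} = -1.555, z_{0.73} = 0.6128.
σ = (1.681 − 1.163)/(0.6128 − (-1.555)) = 0.239.
μ = 1.163 − (-1.555)·0.239 = 1.534.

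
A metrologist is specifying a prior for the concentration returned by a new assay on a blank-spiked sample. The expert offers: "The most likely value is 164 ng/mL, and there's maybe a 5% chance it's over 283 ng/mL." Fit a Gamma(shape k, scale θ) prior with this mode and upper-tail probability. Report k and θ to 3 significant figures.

k ≈ 10.4, θ ≈ 17.5

Gamma(k,θ) with k>1 has mode (k−1)θ, so θ = 164/(k−1).
Need P(X < 283) = 0.95 with θ tied to k this way. Start at k = 2, θ = 164: P(X<283) ≈ 0.515.
Too low — raise k to concentrate. Iterating converges to k ≈ 10.4.
Then θ = 164/(10.4−1) ≈ 17.5.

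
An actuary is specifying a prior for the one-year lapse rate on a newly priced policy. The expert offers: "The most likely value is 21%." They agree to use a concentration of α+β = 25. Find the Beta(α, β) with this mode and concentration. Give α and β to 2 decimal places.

For α,β > 1 the Beta mode is (α−1)/(α+β−2). With α+β = 25, the mode is (α−1)/23.
Set (α−1)/23 = 0.21 → α = 1 + 0.21·23 = 5.83.
β = 25 − α = 19.17.

α = 5.83, β = 19.17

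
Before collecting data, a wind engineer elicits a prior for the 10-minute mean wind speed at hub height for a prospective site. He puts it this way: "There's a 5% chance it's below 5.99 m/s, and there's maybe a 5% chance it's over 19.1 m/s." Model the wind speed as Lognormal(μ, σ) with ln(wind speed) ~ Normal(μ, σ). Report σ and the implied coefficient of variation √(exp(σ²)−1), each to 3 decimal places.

σ ≈ 0.352, CV ≈ 0.364

If T ~ Lognormal(μ,σ) then ln T ~ Normal(μ,σ), so the p-quantile of ln T is μ + z_p·σ.
ln(5.99) = 1.79 and ln(19.1) = 2.95; z_{0.05} = -1.645, z_{0.95} = 1.645.
σ = (2.95 − 1.79)/(1.645 − (-1.645)) = 0.352.
μ = 1.79 − (-1.645)·0.352 = 2.370.
CV = √(exp(σ²)−1) = √(exp(0.1243)−1) = 0.364.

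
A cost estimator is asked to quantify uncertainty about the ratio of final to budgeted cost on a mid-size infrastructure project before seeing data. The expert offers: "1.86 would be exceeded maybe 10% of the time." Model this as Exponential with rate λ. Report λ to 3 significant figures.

λ ≈ 1.24

P(T > 1.86) = e^(−λ·1.86) = 0.1, so λ = −ln(0.1)/1.86 = 1.24.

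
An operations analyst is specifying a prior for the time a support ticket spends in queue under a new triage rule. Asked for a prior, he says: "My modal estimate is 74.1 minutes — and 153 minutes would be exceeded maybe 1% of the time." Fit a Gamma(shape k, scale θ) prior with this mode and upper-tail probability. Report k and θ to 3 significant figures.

Gamma(k,θ) with k>1 has mode (k−1)θ, so θ = 74.1/(k−1).
Need P(X < 153) = 0.99 with θ tied to k this way. Start at k = 2, θ = 74.1: P(X<153) ≈ 0.611.
Too low — raise k to concentrate. Iterating converges to k ≈ 10.3.
Then θ = 74.1/(10.3−1) ≈ 7.98.

k ≈ 10.3, θ ≈ 7.98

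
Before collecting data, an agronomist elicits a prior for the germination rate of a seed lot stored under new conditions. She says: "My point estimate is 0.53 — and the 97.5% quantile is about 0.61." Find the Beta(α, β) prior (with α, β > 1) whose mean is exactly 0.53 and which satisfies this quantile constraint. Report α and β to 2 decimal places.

With mean 0.53 fixed, write α = 0.53s, β = 0.47s where s = α+β.
Need P(θ < 0.61) = 0.975 under Beta(0.53s, 0.47s). Normal approximation: (q−m)/√(m(1−m)/s) ≈ z_{0.975} = 1.96, so s ≈ 0.53·0.47·(1.96)²/(0.61−0.53)² = 149.5.
At s = 149.5: P(θ<0.61) ≈ 0.976. Adjusting to match 0.975 gives s ≈ 146.64.
So α = 0.53·146.64 ≈ 77.72, β = 0.47·146.64 ≈ 68.92.

α ≈ 77.72, β ≈ 68.92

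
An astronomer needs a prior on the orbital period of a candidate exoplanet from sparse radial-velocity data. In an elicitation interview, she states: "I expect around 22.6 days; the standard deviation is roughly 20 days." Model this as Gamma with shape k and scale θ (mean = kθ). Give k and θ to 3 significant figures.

For Gamma(k, scale θ): mean = kθ, variance = kθ², so CV = 1/√k.
CV = SD/mean = 20/22.6 = 0.885, hence k = 1/CV² = 1.28.
Then θ = mean/k = 22.6/1.28 = 17.7.

k ≈ 1.28, θ ≈ 17.7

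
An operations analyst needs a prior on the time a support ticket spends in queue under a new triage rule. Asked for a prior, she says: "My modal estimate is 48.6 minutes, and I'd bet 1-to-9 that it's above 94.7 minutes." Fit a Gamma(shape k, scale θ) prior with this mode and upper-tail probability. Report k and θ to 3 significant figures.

k ≈ 5.3, θ ≈ 11.3

Gamma(k,θ) with k>1 has mode (k−1)θ, so θ = 48.6/(k−1).
Need P(X < 94.7) = 0.9 with θ tied to k this way. Start at k = 2, θ = 48.6: P(X<94.7) ≈ 0.580.
Too low — raise k to concentrate. Iterating converges to k ≈ 5.3.
Then θ = 48.6/(5.3−1) ≈ 11.3.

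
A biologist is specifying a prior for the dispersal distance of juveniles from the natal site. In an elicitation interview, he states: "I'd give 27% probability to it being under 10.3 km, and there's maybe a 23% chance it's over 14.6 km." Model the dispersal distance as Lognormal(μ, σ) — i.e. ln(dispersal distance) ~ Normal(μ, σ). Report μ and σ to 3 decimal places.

μ ≈ 2.490, σ ≈ 0.258

If T ~ Lognormal(μ,σ) then ln T ~ Normal(μ,σ), so the p-quantile of ln T is μ + z_p·σ.
ln(10.3) = 2.332 and ln(14.6) = 2.681; z_{0.27} = -0.6128, z_{0.77} = 0.7388.
σ = (2.681 − 2.332)/(0.7388 − (-0.6128)) = 0.258.
μ = 2.332 − (-0.6128)·0.258 = 2.490.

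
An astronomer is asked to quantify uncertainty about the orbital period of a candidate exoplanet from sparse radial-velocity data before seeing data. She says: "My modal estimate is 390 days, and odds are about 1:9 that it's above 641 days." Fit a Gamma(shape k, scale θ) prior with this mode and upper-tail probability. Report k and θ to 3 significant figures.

k ≈ 8.64, θ ≈ 51.1

Gamma(k,θ) with k>1 has mode (k−1)θ, so θ = 390/(k−1).
Need P(X < 641) = 0.9 with θ tied to k this way. Start at k = 2, θ = 390: P(X<641) ≈ 0.489.
Too low — raise k to concentrate. Iterating converges to k ≈ 8.64.
Then θ = 390/(8.64−1) ≈ 51.1.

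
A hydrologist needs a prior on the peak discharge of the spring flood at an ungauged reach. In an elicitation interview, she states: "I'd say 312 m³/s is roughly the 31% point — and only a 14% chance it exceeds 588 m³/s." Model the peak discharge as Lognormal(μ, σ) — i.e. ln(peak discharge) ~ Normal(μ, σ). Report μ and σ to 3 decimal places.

If T ~ Lognormal(μ,σ) then ln T ~ Normal(μ,σ), so the p-quantile of ln T is μ + z_p·σ.
ln(312) = 5.743 and ln(588) = 6.377; z_{0.31} = -0.4959, z_{0.86} = 1.08.
σ = (6.377 − 5.743)/(1.08 − (-0.4959)) = 0.402.
μ = 5.743 − (-0.4959)·0.402 = 5.942.

μ ≈ 5.942, σ ≈ 0.402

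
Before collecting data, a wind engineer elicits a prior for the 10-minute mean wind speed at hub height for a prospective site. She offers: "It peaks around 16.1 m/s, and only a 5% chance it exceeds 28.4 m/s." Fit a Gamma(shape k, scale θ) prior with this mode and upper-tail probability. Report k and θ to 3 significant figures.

Gamma(k,θ) with k>1 has mode (k−1)θ, so θ = 16.1/(k−1).
Need P(X < 28.4) = 0.95 with θ tied to k this way. Start at k = 2, θ = 16.1: P(X<28.4) ≈ 0.526.
Too low — raise k to concentrate. Iterating converges to k ≈ 9.66.
Then θ = 16.1/(9.66−1) ≈ 1.86.

k ≈ 9.66, θ ≈ 1.86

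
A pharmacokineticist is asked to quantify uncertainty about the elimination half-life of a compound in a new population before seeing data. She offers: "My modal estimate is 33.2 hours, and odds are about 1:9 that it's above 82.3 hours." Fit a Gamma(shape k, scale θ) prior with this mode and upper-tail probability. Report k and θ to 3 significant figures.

Gamma(k,θ) with k>1 has mode (k−1)θ, so θ = 33.2/(k−1).
Need P(X < 82.3) = 0.9 with θ tied to k this way. Start at k = 2, θ = 33.2: P(X<82.3) ≈ 0.708.
Too low — raise k to concentrate. Iterating converges to k ≈ 3.33.
Then θ = 33.2/(3.33−1) ≈ 14.2.

k ≈ 3.33, θ ≈ 14.2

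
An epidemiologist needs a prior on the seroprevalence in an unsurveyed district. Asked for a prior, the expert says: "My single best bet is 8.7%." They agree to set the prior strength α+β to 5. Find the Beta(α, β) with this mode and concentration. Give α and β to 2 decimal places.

For α,β > 1 the Beta mode is (α−1)/(α+β−2). With α+β = 5, the mode is (α−1)/3.
Set (α−1)/3 = 0.087 → α = 1 + 0.087·3 = 1.26.
β = 5 − α = 3.74.

α = 1.26, β = 3.74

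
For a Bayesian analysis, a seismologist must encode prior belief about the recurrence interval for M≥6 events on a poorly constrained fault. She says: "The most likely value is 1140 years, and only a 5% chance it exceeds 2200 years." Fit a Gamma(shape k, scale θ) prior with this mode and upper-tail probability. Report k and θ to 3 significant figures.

Gamma(k,θ) with k>1 has mode (k−1)θ, so θ = 1140/(k−1).
Need P(X < 2200) = 0.95 with θ tied to k this way. Start at k = 2, θ = 1140: P(X<2200) ≈ 0.575.
Too low — raise k to concentrate. Iterating converges to k ≈ 7.43.
Then θ = 1140/(7.43−1) ≈ 177.

k ≈ 7.43, θ ≈ 177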